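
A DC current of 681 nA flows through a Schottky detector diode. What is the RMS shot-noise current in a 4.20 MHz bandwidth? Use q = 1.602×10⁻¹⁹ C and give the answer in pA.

957 pA

I_n = √(2qI·B)
2qI·B = 2 × 1.602×10⁻¹⁹ × 6.81×10⁻⁷ × 4.20×10⁶ = 9.16×10⁻¹⁹ A²
I_n = √(9.16×10⁻¹⁹) = 9.57×10⁻¹⁰ A = 957 pA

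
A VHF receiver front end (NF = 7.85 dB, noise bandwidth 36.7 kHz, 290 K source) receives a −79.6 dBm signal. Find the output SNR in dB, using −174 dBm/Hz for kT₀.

40.9 dB

Noise floor: N = −174 + 10 log₁₀(B) + NF
10 log₁₀(3.67×10⁴) = 45.65 dB
N = −174 + 45.65 + 7.85 = −120.50 dBm
SNR = P_sig − N = −79.6 − (−120.50) = 40.90 dB → 40.9 dB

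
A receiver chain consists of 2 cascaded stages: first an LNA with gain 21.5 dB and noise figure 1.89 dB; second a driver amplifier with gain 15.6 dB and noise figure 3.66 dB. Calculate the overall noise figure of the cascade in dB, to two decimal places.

Convert to linear (a loss of L dB is a gain of −L dB): F_i = 10^(NF_i/10), G_i = 10^(G_i,dB/10)
  Stage 1: F_1 = 10^(1.89/10) = 1.545, G_1 = 10^(21.5/10) = 141.3
  Stage 2: F_2 = 10^(3.66/10) = 2.323, G_2 = 10^(15.6/10) = 36.31
Friis cascade:
  F = 1.545 + (2.323 − 1)/141.3 = 1.555
NF = 10 log₁₀(1.555) = 1.92 dB

1.92 dB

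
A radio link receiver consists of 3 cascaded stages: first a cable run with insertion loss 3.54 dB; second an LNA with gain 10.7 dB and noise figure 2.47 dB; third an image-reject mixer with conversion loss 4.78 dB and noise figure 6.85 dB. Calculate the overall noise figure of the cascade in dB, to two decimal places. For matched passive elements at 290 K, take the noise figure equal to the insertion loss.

6.75 dB

Convert to linear (a loss of L dB is a gain of −L dB): F_i = 10^(NF_i/10), G_i = 10^(G_i,dB/10)
  Stage 1: F_1 = 10^(3.54/10) = 2.259, G_1 = 10^(−3.54/10) = 0.4426
  Stage 2: F_2 = 10^(2.47/10) = 1.766, G_2 = 10^(10.7/10) = 11.75
  Stage 3: F_3 = 10^(6.85/10) = 4.842, G_3 = 10^(−4.78/10) = 0.3327
Friis cascade:
  F = 2.259 + (1.766 − 1)/0.4426 + (4.842 − 1)/5.200 = 4.729
NF = 10 log₁₀(4.729) = 6.75 dB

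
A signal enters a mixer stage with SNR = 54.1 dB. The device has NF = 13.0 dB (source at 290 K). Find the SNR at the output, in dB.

41.1 dB

By definition F = SNR_in/SNR_out, so in dB: SNR_out = SNR_in − NF
SNR_out = 54.1 − 13.0 = 41.1 dB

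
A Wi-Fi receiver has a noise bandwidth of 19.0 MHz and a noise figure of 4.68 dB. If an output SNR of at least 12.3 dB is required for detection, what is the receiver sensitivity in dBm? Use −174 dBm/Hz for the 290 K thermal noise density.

Sensitivity = −174 + 10 log₁₀(B) + NF + SNR_min
= −174 + 72.79 + 4.68 + 12.3
= −84.23 dBm → −84.2 dBm

−84.2 dBm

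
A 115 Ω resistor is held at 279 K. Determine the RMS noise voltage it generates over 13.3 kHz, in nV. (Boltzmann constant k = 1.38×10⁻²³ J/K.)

V_n = √(4kTRB)
4kTRB = 4 × 1.38×10⁻²³ × 279 × 1.15×10² × 1.33×10⁴ = 2.36×10⁻¹⁴ V²
V_n = √(2.36×10⁻¹⁴) = 1.53×10⁻⁷ V = 153 nV

153 nV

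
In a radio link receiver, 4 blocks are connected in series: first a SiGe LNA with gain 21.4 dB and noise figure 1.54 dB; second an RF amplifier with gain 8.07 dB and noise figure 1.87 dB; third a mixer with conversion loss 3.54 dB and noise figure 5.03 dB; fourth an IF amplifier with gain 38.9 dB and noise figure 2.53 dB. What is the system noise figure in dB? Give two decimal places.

1.57 dB

Convert to linear (a loss of L dB is a gain of −L dB): F_i = 10^(NF_i/10), G_i = 10^(G_i,dB/10)
  Stage 1: F_1 = 10^(1.54/10) = 1.426, G_1 = 10^(21.4/10) = 138.0
  Stage 2: F_2 = 10^(1.87/10) = 1.538, G_2 = 10^(8.07/10) = 6.412
  Stage 3: F_3 = 10^(5.03/10) = 3.184, G_3 = 10^(−3.54/10) = 0.4426
  Stage 4: F_4 = 10^(2.53/10) = 1.791, G_4 = 10^(38.9/10) = 7762
Friis cascade:
  F = 1.426 + (1.538 − 1)/138.0 + (3.184 − 1)/885.1 + (1.791 − 1)/391.7 = 1.434
NF = 10 log₁₀(1.434) = 1.57 dB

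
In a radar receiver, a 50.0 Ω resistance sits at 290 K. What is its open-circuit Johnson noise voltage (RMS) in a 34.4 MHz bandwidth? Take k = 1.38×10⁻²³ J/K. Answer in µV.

5.25 µV

V_n = √(4kTRB)
4kTRB = 4 × 1.38×10⁻²³ × 290 × 5.00×10¹ × 3.44×10⁷ = 2.75×10⁻¹¹ V²
V_n = √(2.75×10⁻¹¹) = 5.25×10⁻⁶ V = 5.25 µV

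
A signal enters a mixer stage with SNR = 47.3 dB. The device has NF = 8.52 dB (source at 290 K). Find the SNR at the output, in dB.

38.78 dB

By definition F = SNR_in/SNR_out, so in dB: SNR_out = SNR_in − NF
SNR_out = 47.3 − 8.52 = 38.78 dB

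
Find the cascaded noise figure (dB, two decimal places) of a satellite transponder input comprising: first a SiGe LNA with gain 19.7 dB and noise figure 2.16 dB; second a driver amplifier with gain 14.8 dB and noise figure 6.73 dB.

2.26 dB

Convert to linear (a loss of L dB is a gain of −L dB): F_i = 10^(NF_i/10), G_i = 10^(G_i,dB/10)
  Stage 1: F_1 = 10^(2.16/10) = 1.644, G_1 = 10^(19.7/10) = 93.33
  Stage 2: F_2 = 10^(6.73/10) = 4.710, G_2 = 10^(14.8/10) = 30.20
Friis cascade:
  F = 1.644 + (4.710 − 1)/93.33 = 1.684
NF = 10 log₁₀(1.684) = 2.26 dB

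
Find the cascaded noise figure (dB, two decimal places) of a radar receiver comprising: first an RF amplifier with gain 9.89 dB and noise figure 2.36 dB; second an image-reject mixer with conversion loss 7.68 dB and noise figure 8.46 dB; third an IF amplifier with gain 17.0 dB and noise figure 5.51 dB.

5.88 dB

Convert to linear (a loss of L dB is a gain of −L dB): F_i = 10^(NF_i/10), G_i = 10^(G_i,dB/10)
  Stage 1: F_1 = 10^(2.36/10) = 1.722, G_1 = 10^(9.89/10) = 9.750
  Stage 2: F_2 = 10^(8.46/10) = 7.015, G_2 = 10^(−7.68/10) = 0.1706
  Stage 3: F_3 = 10^(5.51/10) = 3.556, G_3 = 10^(17.0/10) = 50.12
Friis cascade:
  F = 1.722 + (7.015 − 1)/9.750 + (3.556 − 1)/1.663 = 3.876
NF = 10 log₁₀(3.876) = 5.88 dB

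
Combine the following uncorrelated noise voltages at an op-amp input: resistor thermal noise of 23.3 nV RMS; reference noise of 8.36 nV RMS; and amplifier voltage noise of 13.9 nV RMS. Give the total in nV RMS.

28.4 nV

Uncorrelated sources add in power (mean-square): V_tot = √(ΣV_i²)
V_tot = √[(2.33×10⁻⁸)² + (8.36×10⁻⁹)² + (1.39×10⁻⁸)²] = 2.84×10⁻⁸ V = 28.4 nV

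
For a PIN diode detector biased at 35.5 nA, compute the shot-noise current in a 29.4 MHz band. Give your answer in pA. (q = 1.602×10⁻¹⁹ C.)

578 pA

I_n = √(2qI·B)
2qI·B = 2 × 1.602×10⁻¹⁹ × 3.55×10⁻⁸ × 2.94×10⁷ = 3.34×10⁻¹⁹ A²
I_n = √(3.34×10⁻¹⁹) = 5.78×10⁻¹⁰ A = 578 pA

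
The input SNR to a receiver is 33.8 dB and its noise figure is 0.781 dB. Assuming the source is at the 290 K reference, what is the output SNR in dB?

33.019 dB

By definition F = SNR_in/SNR_out, so in dB: SNR_out = SNR_in − NF
SNR_out = 33.8 − 0.781 = 33.019 dB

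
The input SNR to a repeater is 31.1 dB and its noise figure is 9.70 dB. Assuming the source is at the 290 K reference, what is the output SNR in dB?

21.40 dB

By definition F = SNR_in/SNR_out, so in dB: SNR_out = SNR_in − NF
SNR_out = 31.1 − 9.70 = 21.40 dB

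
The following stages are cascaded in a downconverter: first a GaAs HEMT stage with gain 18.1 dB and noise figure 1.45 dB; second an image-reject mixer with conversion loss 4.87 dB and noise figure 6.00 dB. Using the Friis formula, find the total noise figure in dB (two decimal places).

1.59 dB

Convert to linear (a loss of L dB is a gain of −L dB): F_i = 10^(NF_i/10), G_i = 10^(G_i,dB/10)
  Stage 1: F_1 = 10^(1.45/10) = 1.396, G_1 = 10^(18.1/10) = 64.57
  Stage 2: F_2 = 10^(6.00/10) = 3.981, G_2 = 10^(−4.87/10) = 0.3258
Friis cascade:
  F = 1.396 + (3.981 − 1)/64.57 = 1.443
NF = 10 log₁₀(1.443) = 1.59 dB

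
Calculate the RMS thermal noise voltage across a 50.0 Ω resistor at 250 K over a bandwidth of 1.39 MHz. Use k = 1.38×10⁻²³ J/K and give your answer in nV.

V_n = √(4kTRB)
4kTRB = 4 × 1.38×10⁻²³ × 250 × 5.00×10¹ × 1.39×10⁶ = 9.59×10⁻¹³ V²
V_n = √(9.59×10⁻¹³) = 9.79×10⁻⁷ V = 979 nV

979 nV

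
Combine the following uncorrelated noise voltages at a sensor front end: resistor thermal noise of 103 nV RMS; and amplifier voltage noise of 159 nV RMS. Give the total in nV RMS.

189 nV

Uncorrelated sources add in power (mean-square): V_tot = √(ΣV_i²)
V_tot = √[(1.03×10⁻⁷)² + (1.59×10⁻⁷)²] = 1.89×10⁻⁷ V = 189 nV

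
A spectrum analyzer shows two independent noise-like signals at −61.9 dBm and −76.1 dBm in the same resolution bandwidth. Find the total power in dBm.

−61.7 dBm

Convert to linear, add, convert back:
P₁ = 6.46×10⁻¹⁰ W, P₂ = 2.45×10⁻¹¹ W
P_tot = 6.70×10⁻¹⁰ W → 10 log₁₀(P_tot / 10⁻³) = −61.7 dBm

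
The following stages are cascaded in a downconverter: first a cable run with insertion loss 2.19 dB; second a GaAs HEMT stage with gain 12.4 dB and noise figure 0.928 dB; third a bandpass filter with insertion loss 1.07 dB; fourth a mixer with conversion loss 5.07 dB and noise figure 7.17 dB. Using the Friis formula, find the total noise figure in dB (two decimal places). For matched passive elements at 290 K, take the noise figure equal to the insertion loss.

Convert to linear (a loss of L dB is a gain of −L dB): F_i = 10^(NF_i/10), G_i = 10^(G_i,dB/10)
  Stage 1: F_1 = 10^(2.19/10) = 1.656, G_1 = 10^(−2.19/10) = 0.6039
  Stage 2: F_2 = 10^(0.928/10) = 1.238, G_2 = 10^(12.4/10) = 17.38
  Stage 3: F_3 = 10^(1.07/10) = 1.279, G_3 = 10^(−1.07/10) = 0.7816
  Stage 4: F_4 = 10^(7.17/10) = 5.212, G_4 = 10^(−5.07/10) = 0.3112
Friis cascade:
  F = 1.656 + (1.238 − 1)/0.6039 + (1.279 − 1)/10.50 + (5.212 − 1)/8.204 = 2.590
NF = 10 log₁₀(2.590) = 4.13 dB

4.13 dB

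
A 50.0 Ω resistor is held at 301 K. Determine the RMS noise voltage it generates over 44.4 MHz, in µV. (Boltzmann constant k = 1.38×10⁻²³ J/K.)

6.07 µV

V_n = √(4kTRB)
4kTRB = 4 × 1.38×10⁻²³ × 301 × 5.00×10¹ × 4.44×10⁷ = 3.69×10⁻¹¹ V²
V_n = √(3.69×10⁻¹¹) = 6.07×10⁻⁶ V = 6.07 µV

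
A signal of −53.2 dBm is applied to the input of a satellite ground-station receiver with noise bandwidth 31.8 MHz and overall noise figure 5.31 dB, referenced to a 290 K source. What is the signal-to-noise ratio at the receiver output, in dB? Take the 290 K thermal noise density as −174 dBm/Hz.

Noise floor: N = −174 + 10 log₁₀(B) + NF
10 log₁₀(3.18×10⁷) = 75.02 dB
N = −174 + 75.02 + 5.31 = −93.67 dBm
SNR = P_sig − N = −53.2 − (−93.67) = 40.47 dB → 40.5 dB

40.5 dB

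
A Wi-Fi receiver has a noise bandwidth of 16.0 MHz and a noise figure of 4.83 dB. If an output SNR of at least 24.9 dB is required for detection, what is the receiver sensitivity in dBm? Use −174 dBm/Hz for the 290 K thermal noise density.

Sensitivity = −174 + 10 log₁₀(B) + NF + SNR_min
= −174 + 72.04 + 4.83 + 24.9
= −72.23 dBm → −72.2 dBm

−72.2 dBm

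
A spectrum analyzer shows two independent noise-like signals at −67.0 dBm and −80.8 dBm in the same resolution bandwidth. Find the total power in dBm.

Convert to linear, add, convert back:
P₁ = 2.00×10⁻¹⁰ W, P₂ = 8.32×10⁻¹² W
P_tot = 2.08×10⁻¹⁰ W → 10 log₁₀(P_tot / 10⁻³) = −66.8 dBm

−66.8 dBm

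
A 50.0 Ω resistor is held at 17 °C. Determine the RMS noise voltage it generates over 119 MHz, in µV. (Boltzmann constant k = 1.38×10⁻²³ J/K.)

9.76 µV

T = 17 °C + 273.15 = 290.15 K
V_n = √(4kTRB)
4kTRB = 4 × 1.38×10⁻²³ × 290.15 × 5.00×10¹ × 1.19×10⁸ = 9.53×10⁻¹¹ V²
V_n = √(9.53×10⁻¹¹) = 9.76×10⁻⁶ V = 9.76 µV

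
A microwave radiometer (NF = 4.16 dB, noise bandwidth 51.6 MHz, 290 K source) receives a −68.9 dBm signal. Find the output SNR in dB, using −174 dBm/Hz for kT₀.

Noise floor: N = −174 + 10 log₁₀(B) + NF
10 log₁₀(5.16×10⁷) = 77.13 dB
N = −174 + 77.13 + 4.16 = −92.71 dBm
SNR = P_sig − N = −68.9 − (−92.71) = 23.81 dB → 23.8 dB

23.8 dB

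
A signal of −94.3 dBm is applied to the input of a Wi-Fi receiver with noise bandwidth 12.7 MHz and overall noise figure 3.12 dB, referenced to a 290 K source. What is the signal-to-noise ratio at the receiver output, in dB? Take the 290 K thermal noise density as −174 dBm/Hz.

5.5 dB

Noise floor: N = −174 + 10 log₁₀(B) + NF
10 log₁₀(1.27×10⁷) = 71.04 dB
N = −174 + 71.04 + 3.12 = −99.84 dBm
SNR = P_sig − N = −94.3 − (−99.84) = 5.54 dB → 5.5 dB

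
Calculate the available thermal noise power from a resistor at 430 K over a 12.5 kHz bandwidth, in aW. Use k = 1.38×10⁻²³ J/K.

P_n = kTB = 1.38×10⁻²³ × 430 × 1.25×10⁴ = 7.42×10⁻¹⁷ W = 74.2 aW

74.2 aW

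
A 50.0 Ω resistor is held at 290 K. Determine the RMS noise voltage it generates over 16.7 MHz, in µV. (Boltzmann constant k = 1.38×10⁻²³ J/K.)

3.66 µV

V_n = √(4kTRB)
4kTRB = 4 × 1.38×10⁻²³ × 290 × 5.00×10¹ × 1.67×10⁷ = 1.34×10⁻¹¹ V²
V_n = √(1.34×10⁻¹¹) = 3.66×10⁻⁶ V = 3.66 µV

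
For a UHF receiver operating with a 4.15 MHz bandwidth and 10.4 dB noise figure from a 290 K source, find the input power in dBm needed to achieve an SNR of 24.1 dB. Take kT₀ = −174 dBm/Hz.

−73.3 dBm

Sensitivity = −174 + 10 log₁₀(B) + NF + SNR_min
= −174 + 66.18 + 10.4 + 24.1
= −73.32 dBm → −73.3 dBm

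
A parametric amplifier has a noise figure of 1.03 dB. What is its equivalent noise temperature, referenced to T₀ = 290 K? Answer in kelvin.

F = 10^(1.03/10) = 1.26765
T_e = (F − 1)·T₀ = (1.26765 − 1) × 290 = 77.6 K

77.6 K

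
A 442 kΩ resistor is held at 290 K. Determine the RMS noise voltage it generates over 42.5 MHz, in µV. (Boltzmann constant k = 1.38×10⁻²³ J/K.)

V_n = √(4kTRB)
4kTRB = 4 × 1.38×10⁻²³ × 290 × 4.42×10⁵ × 4.25×10⁷ = 3.01×10⁻⁷ V²
V_n = √(3.01×10⁻⁷) = 5.48×10⁻⁴ V = 548 µV

548 µV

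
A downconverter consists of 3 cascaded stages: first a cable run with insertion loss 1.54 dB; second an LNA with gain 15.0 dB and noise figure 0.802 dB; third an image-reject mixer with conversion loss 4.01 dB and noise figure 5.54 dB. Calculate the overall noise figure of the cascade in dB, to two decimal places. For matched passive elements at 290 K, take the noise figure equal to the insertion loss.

2.63 dB

Convert to linear (a loss of L dB is a gain of −L dB): F_i = 10^(NF_i/10), G_i = 10^(G_i,dB/10)
  Stage 1: F_1 = 10^(1.54/10) = 1.426, G_1 = 10^(−1.54/10) = 0.7015
  Stage 2: F_2 = 10^(0.802/10) = 1.203, G_2 = 10^(15.0/10) = 31.62
  Stage 3: F_3 = 10^(5.54/10) = 3.581, G_3 = 10^(−4.01/10) = 0.3972
Friis cascade:
  F = 1.426 + (1.203 − 1)/0.7015 + (3.581 − 1)/22.18 = 1.831
NF = 10 log₁₀(1.831) = 2.63 dB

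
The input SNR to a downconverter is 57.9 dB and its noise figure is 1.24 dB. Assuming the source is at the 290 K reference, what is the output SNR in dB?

56.66 dB

By definition F = SNR_in/SNR_out, so in dB: SNR_out = SNR_in − NF
SNR_out = 57.9 − 1.24 = 56.66 dB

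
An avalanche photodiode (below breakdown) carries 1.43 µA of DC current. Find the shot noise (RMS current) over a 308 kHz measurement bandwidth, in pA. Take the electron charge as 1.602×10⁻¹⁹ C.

I_n = √(2qI·B)
2qI·B = 2 × 1.602×10⁻¹⁹ × 1.43×10⁻⁶ × 3.08×10⁵ = 1.41×10⁻¹⁹ A²
I_n = √(1.41×10⁻¹⁹) = 3.76×10⁻¹⁰ A = 376 pA

376 pA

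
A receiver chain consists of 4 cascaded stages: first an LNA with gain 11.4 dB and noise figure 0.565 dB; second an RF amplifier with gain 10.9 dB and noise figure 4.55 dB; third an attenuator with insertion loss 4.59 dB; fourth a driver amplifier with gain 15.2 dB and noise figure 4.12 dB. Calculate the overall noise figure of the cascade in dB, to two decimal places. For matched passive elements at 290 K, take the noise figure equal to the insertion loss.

1.18 dB

Convert to linear (a loss of L dB is a gain of −L dB): F_i = 10^(NF_i/10), G_i = 10^(G_i,dB/10)
  Stage 1: F_1 = 10^(0.565/10) = 1.139, G_1 = 10^(11.4/10) = 13.80
  Stage 2: F_2 = 10^(4.55/10) = 2.851, G_2 = 10^(10.9/10) = 12.30
  Stage 3: F_3 = 10^(4.59/10) = 2.877, G_3 = 10^(−4.59/10) = 0.3475
  Stage 4: F_4 = 10^(4.12/10) = 2.582, G_4 = 10^(15.2/10) = 33.11
Friis cascade:
  F = 1.139 + (2.851 − 1)/13.80 + (2.877 − 1)/169.8 + (2.582 − 1)/59.02 = 1.311
NF = 10 log₁₀(1.311) = 1.18 dB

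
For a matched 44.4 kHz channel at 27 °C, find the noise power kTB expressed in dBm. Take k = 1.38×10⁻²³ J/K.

−127.4 dBm

T = 27 °C + 273.15 = 300.15 K
P_n = kTB = 1.38×10⁻²³ × 300.15 × 4.44×10⁴ = 1.84×10⁻¹⁶ W
In dBm: 10 log₁₀(1.84×10⁻¹⁶ / 10⁻³) = −127.4 dBm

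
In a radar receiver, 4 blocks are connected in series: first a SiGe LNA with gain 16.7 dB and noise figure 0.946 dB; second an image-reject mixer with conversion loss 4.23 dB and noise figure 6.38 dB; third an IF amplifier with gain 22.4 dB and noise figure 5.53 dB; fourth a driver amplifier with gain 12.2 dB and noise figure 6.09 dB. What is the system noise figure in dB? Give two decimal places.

1.65 dB

Convert to linear (a loss of L dB is a gain of −L dB): F_i = 10^(NF_i/10), G_i = 10^(G_i,dB/10)
  Stage 1: F_1 = 10^(0.946/10) = 1.243, G_1 = 10^(16.7/10) = 46.77
  Stage 2: F_2 = 10^(6.38/10) = 4.345, G_2 = 10^(−4.23/10) = 0.3776
  Stage 3: F_3 = 10^(5.53/10) = 3.573, G_3 = 10^(22.4/10) = 173.8
  Stage 4: F_4 = 10^(6.09/10) = 4.064, G_4 = 10^(12.2/10) = 16.60
Friis cascade:
  F = 1.243 + (4.345 − 1)/46.77 + (3.573 − 1)/17.66 + (4.064 − 1)/3069 = 1.462
NF = 10 log₁₀(1.462) = 1.65 dB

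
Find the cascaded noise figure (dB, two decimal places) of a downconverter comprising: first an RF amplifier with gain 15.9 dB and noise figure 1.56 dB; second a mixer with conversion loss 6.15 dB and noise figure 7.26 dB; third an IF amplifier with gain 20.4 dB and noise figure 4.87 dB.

2.46 dB

Convert to linear (a loss of L dB is a gain of −L dB): F_i = 10^(NF_i/10), G_i = 10^(G_i,dB/10)
  Stage 1: F_1 = 10^(1.56/10) = 1.432, G_1 = 10^(15.9/10) = 38.90
  Stage 2: F_2 = 10^(7.26/10) = 5.321, G_2 = 10^(−6.15/10) = 0.2427
  Stage 3: F_3 = 10^(4.87/10) = 3.069, G_3 = 10^(20.4/10) = 109.6
Friis cascade:
  F = 1.432 + (5.321 − 1)/38.90 + (3.069 − 1)/9.441 = 1.762
NF = 10 log₁₀(1.762) = 2.46 dB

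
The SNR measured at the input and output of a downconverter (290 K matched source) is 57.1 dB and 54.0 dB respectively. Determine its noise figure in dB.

NF (dB) = SNR_in(dB) − SNR_out(dB) when the source is at T₀
NF = 57.1 − 54.0 = 3.1 dB

3.1 dB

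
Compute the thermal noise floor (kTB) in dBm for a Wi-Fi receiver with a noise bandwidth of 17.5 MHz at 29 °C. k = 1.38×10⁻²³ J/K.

−101.4 dBm

T = 29 °C + 273.15 = 302.15 K
P_n = kTB = 1.38×10⁻²³ × 302.15 × 1.75×10⁷ = 7.30×10⁻¹⁴ W
In dBm: 10 log₁₀(7.30×10⁻¹⁴ / 10⁻³) = −101.4 dBm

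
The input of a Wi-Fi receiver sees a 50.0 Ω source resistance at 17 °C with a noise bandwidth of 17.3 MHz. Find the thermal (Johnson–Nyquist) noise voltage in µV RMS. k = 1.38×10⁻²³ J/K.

3.72 µV

T = 17 °C + 273.15 = 290.15 K
V_n = √(4kTRB)
4kTRB = 4 × 1.38×10⁻²³ × 290.15 × 5.00×10¹ × 1.73×10⁷ = 1.39×10⁻¹¹ V²
V_n = √(1.39×10⁻¹¹) = 3.72×10⁻⁶ V = 3.72 µV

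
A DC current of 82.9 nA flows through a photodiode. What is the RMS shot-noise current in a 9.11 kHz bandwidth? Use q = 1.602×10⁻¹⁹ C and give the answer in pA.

I_n = √(2qI·B)
2qI·B = 2 × 1.602×10⁻¹⁹ × 8.29×10⁻⁸ × 9.11×10³ = 2.42×10⁻²² A²
I_n = √(2.42×10⁻²²) = 1.56×10⁻¹¹ A = 15.6 pA

15.6 pA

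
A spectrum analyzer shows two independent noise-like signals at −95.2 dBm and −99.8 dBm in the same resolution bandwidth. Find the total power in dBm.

−93.9 dBm

Convert to linear, add, convert back:
P₁ = 3.02×10⁻¹³ W, P₂ = 1.05×10⁻¹³ W
P_tot = 4.07×10⁻¹³ W → 10 log₁₀(P_tot / 10⁻³) = −93.9 dBm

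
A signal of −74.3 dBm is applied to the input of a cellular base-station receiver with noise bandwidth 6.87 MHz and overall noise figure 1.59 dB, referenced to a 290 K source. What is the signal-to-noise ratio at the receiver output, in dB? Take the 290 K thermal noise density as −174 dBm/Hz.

29.7 dB

Noise floor: N = −174 + 10 log₁₀(B) + NF
10 log₁₀(6.87×10⁶) = 68.37 dB
N = −174 + 68.37 + 1.59 = −104.04 dBm
SNR = P_sig − N = −74.3 − (−104.04) = 29.74 dB → 29.7 dB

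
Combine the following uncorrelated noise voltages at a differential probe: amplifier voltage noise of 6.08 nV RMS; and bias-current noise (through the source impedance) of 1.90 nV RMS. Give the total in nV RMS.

6.37 nV

Uncorrelated sources add in power (mean-square): V_tot = √(ΣV_i²)
V_tot = √[(6.08×10⁻⁹)² + (1.90×10⁻⁹)²] = 6.37×10⁻⁹ V = 6.37 nV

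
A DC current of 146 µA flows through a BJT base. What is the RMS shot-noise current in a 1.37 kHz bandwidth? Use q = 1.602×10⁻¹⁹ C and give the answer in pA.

I_n = √(2qI·B)
2qI·B = 2 × 1.602×10⁻¹⁹ × 1.46×10⁻⁴ × 1.37×10³ = 6.41×10⁻²⁰ A²
I_n = √(6.41×10⁻²⁰) = 2.53×10⁻¹⁰ A = 253 pA

253 pA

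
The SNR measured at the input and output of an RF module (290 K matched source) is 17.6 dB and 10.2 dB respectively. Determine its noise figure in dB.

7.4 dB

NF (dB) = SNR_in(dB) − SNR_out(dB) when the source is at T₀
NF = 17.6 − 10.2 = 7.4 dB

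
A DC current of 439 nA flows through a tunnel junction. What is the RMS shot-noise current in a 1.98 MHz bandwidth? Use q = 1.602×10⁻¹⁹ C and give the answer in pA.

I_n = √(2qI·B)
2qI·B = 2 × 1.602×10⁻¹⁹ × 4.39×10⁻⁷ × 1.98×10⁶ = 2.78×10⁻¹⁹ A²
I_n = √(2.78×10⁻¹⁹) = 5.28×10⁻¹⁰ A = 528 pA

528 pA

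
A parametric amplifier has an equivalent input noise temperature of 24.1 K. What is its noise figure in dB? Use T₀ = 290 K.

F = 1 + T_e/T₀ = 1 + 24.1/290 = 1.0831
NF = 10 log₁₀(1.0831) = 0.347 dB

0.347 dB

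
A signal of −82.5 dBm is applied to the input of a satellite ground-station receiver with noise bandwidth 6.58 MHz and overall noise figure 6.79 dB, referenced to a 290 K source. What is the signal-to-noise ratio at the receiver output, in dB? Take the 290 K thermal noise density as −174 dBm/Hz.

Noise floor: N = −174 + 10 log₁₀(B) + NF
10 log₁₀(6.58×10⁶) = 68.18 dB
N = −174 + 68.18 + 6.79 = −99.03 dBm
SNR = P_sig − N = −82.5 − (−99.03) = 16.53 dB → 16.5 dB

16.5 dB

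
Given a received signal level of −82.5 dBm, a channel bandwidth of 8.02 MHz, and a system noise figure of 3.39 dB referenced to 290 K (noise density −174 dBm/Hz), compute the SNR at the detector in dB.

19.1 dB

Noise floor: N = −174 + 10 log₁₀(B) + NF
10 log₁₀(8.02×10⁶) = 69.04 dB
N = −174 + 69.04 + 3.39 = −101.57 dBm
SNR = P_sig − N = −82.5 − (−101.57) = 19.07 dB → 19.1 dB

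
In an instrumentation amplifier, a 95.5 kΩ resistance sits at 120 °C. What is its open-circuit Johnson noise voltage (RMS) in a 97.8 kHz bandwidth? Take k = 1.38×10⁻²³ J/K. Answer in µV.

T = 120 °C + 273.15 = 393.15 K
V_n = √(4kTRB)
4kTRB = 4 × 1.38×10⁻²³ × 393.15 × 9.55×10⁴ × 9.78×10⁴ = 2.03×10⁻¹⁰ V²
V_n = √(2.03×10⁻¹⁰) = 1.42×10⁻⁵ V = 14.2 µV

14.2 µV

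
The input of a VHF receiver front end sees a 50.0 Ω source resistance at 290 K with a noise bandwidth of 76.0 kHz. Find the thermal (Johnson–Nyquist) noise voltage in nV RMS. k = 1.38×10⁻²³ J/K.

247 nV

V_n = √(4kTRB)
4kTRB = 4 × 1.38×10⁻²³ × 290 × 5.00×10¹ × 7.60×10⁴ = 6.08×10⁻¹⁴ V²
V_n = √(6.08×10⁻¹⁴) = 2.47×10⁻⁷ V = 247 nV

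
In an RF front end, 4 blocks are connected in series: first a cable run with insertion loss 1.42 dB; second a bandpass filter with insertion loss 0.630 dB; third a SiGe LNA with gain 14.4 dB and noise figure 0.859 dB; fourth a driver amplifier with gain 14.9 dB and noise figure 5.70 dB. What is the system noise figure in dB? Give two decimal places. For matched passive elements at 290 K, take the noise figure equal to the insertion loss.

3.25 dB

Convert to linear (a loss of L dB is a gain of −L dB): F_i = 10^(NF_i/10), G_i = 10^(G_i,dB/10)
  Stage 1: F_1 = 10^(1.42/10) = 1.387, G_1 = 10^(−1.42/10) = 0.7211
  Stage 2: F_2 = 10^(0.630/10) = 1.156, G_2 = 10^(−0.630/10) = 0.8650
  Stage 3: F_3 = 10^(0.859/10) = 1.219, G_3 = 10^(14.4/10) = 27.54
  Stage 4: F_4 = 10^(5.70/10) = 3.715, G_4 = 10^(14.9/10) = 30.90
Friis cascade:
  F = 1.387 + (1.156 − 1)/0.7211 + (1.219 − 1)/0.6237 + (3.715 − 1)/17.18 = 2.112
NF = 10 log₁₀(2.112) = 3.25 dB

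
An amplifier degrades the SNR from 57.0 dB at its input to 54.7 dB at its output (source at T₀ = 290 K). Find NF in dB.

NF (dB) = SNR_in(dB) − SNR_out(dB) when the source is at T₀
NF = 57.0 − 54.7 = 2.3 dB

2.3 dB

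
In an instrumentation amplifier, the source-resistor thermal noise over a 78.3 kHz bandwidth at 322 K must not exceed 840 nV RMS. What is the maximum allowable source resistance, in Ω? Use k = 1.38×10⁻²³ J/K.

Johnson–Nyquist: V_n = √(4kTRB) ⇒ R = V_n² / (4kTB)
4kTB = 4 × 1.38×10⁻²³ × 322 × 7.83×10⁴ = 1.39×10⁻¹⁵
R = (8.40×10⁻⁷)² / 1.39×10⁻¹⁵ = 5.07×10² Ω = 507 Ω

507 Ω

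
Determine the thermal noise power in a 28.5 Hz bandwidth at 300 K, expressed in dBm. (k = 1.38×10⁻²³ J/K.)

P_n = kTB = 1.38×10⁻²³ × 300 × 2.85×10¹ = 1.18×10⁻¹⁹ W
In dBm: 10 log₁₀(1.18×10⁻¹⁹ / 10⁻³) = −159.3 dBm

−159.3 dBm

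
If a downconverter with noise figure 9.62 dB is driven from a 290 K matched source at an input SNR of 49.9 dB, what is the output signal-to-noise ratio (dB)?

By definition F = SNR_in/SNR_out, so in dB: SNR_out = SNR_in − NF
SNR_out = 49.9 − 9.62 = 40.28 dB

40.28 dB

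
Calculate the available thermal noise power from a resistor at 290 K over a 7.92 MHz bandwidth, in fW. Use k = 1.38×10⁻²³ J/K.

P_n = kTB = 1.38×10⁻²³ × 290 × 7.92×10⁶ = 3.17×10⁻¹⁴ W = 31.7 fW

31.7 fW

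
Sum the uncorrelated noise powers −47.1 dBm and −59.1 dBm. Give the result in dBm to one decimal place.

Convert to linear, add, convert back:
P₁ = 1.95×10⁻⁸ W, P₂ = 1.23×10⁻⁹ W
P_tot = 2.07×10⁻⁸ W → 10 log₁₀(P_tot / 10⁻³) = −46.8 dBm

−46.8 dBm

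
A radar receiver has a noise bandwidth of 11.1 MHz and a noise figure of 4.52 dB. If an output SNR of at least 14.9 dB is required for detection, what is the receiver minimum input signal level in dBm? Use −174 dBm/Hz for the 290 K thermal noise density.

−84.1 dBm

Sensitivity = −174 + 10 log₁₀(B) + NF + SNR_min
= −174 + 70.45 + 4.52 + 14.9
= −84.13 dBm → −84.1 dBm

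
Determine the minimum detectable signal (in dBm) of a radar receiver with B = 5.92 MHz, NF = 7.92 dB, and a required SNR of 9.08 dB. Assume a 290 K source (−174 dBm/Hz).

−89.3 dBm

Sensitivity = −174 + 10 log₁₀(B) + NF + SNR_min
= −174 + 67.72 + 7.92 + 9.08
= −89.28 dBm → −89.3 dBm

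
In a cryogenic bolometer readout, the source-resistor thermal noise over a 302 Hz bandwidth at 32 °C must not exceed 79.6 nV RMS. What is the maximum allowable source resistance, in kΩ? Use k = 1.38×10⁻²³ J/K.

T = 32 °C + 273.15 = 305.15 K
Johnson–Nyquist: V_n = √(4kTRB) ⇒ R = V_n² / (4kTB)
4kTB = 4 × 1.38×10⁻²³ × 305.15 × 3.02×10² = 5.09×10⁻¹⁸
R = (7.96×10⁻⁸)² / 5.09×10⁻¹⁸ = 1.25×10³ Ω = 1.25 kΩ

1.25 kΩ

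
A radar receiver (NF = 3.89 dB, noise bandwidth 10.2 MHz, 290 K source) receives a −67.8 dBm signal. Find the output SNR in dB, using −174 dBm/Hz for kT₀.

32.2 dB

Noise floor: N = −174 + 10 log₁₀(B) + NF
10 log₁₀(1.02×10⁷) = 70.09 dB
N = −174 + 70.09 + 3.89 = −100.02 dBm
SNR = P_sig − N = −67.8 − (−100.02) = 32.22 dB → 32.2 dB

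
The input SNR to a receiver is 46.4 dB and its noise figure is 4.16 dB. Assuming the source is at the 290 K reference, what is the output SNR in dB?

By definition F = SNR_in/SNR_out, so in dB: SNR_out = SNR_in − NF
SNR_out = 46.4 − 4.16 = 42.24 dB

42.24 dB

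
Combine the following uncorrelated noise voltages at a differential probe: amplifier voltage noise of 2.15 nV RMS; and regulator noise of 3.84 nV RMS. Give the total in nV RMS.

4.40 nV

Uncorrelated sources add in power (mean-square): V_tot = √(ΣV_i²)
V_tot = √[(2.15×10⁻⁹)² + (3.84×10⁻⁹)²] = 4.40×10⁻⁹ V = 4.40 nV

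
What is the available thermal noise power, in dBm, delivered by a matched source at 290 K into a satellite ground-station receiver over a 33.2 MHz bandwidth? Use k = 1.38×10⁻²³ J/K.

P_n = kTB = 1.38×10⁻²³ × 290 × 3.32×10⁷ = 1.33×10⁻¹³ W
In dBm: 10 log₁₀(1.33×10⁻¹³ / 10⁻³) = −98.8 dBm

−98.8 dBm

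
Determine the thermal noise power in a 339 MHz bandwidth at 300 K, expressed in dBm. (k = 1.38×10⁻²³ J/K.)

P_n = kTB = 1.38×10⁻²³ × 300 × 3.39×10⁸ = 1.40×10⁻¹² W
In dBm: 10 log₁₀(1.40×10⁻¹² / 10⁻³) = −88.5 dBm

−88.5 dBm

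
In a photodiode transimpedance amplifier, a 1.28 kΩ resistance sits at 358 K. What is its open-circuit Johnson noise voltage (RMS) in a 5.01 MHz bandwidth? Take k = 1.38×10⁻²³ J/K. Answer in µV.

V_n = √(4kTRB)
4kTRB = 4 × 1.38×10⁻²³ × 358 × 1.28×10³ × 5.01×10⁶ = 1.27×10⁻¹⁰ V²
V_n = √(1.27×10⁻¹⁰) = 1.13×10⁻⁵ V = 11.3 µV

11.3 µV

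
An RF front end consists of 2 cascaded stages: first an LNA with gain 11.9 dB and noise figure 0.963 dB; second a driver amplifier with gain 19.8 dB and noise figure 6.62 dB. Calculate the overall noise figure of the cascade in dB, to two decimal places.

Convert to linear (a loss of L dB is a gain of −L dB): F_i = 10^(NF_i/10), G_i = 10^(G_i,dB/10)
  Stage 1: F_1 = 10^(0.963/10) = 1.248, G_1 = 10^(11.9/10) = 15.49
  Stage 2: F_2 = 10^(6.62/10) = 4.592, G_2 = 10^(19.8/10) = 95.50
Friis cascade:
  F = 1.248 + (4.592 − 1)/15.49 = 1.480
NF = 10 log₁₀(1.480) = 1.70 dB

1.70 dB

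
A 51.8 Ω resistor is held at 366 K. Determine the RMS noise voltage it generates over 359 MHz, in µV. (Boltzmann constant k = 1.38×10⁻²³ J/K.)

19.4 µV

V_n = √(4kTRB)
4kTRB = 4 × 1.38×10⁻²³ × 366 × 5.18×10¹ × 3.59×10⁸ = 3.76×10⁻¹⁰ V²
V_n = √(3.76×10⁻¹⁰) = 1.94×10⁻⁵ V = 19.4 µV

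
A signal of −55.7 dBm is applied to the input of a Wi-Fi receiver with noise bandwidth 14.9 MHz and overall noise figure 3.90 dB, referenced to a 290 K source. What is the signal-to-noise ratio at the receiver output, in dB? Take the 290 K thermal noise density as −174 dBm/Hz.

Noise floor: N = −174 + 10 log₁₀(B) + NF
10 log₁₀(1.49×10⁷) = 71.73 dB
N = −174 + 71.73 + 3.90 = −98.37 dBm
SNR = P_sig − N = −55.7 − (−98.37) = 42.67 dB → 42.7 dB

42.7 dB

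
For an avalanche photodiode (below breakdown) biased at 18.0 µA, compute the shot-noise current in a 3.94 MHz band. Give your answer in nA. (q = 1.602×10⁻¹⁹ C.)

I_n = √(2qI·B)
2qI·B = 2 × 1.602×10⁻¹⁹ × 1.80×10⁻⁵ × 3.94×10⁶ = 2.27×10⁻¹⁷ A²
I_n = √(2.27×10⁻¹⁷) = 4.77×10⁻⁹ A = 4.77 nA

4.77 nA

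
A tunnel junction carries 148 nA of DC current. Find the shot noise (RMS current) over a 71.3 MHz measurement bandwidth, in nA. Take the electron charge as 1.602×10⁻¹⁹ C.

I_n = √(2qI·B)
2qI·B = 2 × 1.602×10⁻¹⁹ × 1.48×10⁻⁷ × 7.13×10⁷ = 3.38×10⁻¹⁸ A²
I_n = √(3.38×10⁻¹⁸) = 1.84×10⁻⁹ A = 1.84 nA

1.84 nA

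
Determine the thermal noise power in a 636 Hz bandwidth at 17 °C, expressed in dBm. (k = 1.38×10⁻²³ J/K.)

T = 17 °C + 273.15 = 290.15 K
P_n = kTB = 1.38×10⁻²³ × 290.15 × 6.36×10² = 2.55×10⁻¹⁸ W
In dBm: 10 log₁₀(2.55×10⁻¹⁸ / 10⁻³) = −145.9 dBm

−145.9 dBm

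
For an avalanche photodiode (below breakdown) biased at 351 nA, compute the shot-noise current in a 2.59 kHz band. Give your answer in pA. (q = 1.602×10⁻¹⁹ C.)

I_n = √(2qI·B)
2qI·B = 2 × 1.602×10⁻¹⁹ × 3.51×10⁻⁷ × 2.59×10³ = 2.91×10⁻²² A²
I_n = √(2.91×10⁻²²) = 1.71×10⁻¹¹ A = 17.1 pA

17.1 pA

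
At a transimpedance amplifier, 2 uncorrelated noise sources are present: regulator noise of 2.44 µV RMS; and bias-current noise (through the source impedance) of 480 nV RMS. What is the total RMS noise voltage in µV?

Uncorrelated sources add in power (mean-square): V_tot = √(ΣV_i²)
V_tot = √[(2.44×10⁻⁶)² + (4.80×10⁻⁷)²] = 2.49×10⁻⁶ V = 2.49 µV

2.49 µV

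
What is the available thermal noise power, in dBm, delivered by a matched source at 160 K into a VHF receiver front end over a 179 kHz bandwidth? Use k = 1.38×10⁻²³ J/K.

−124.0 dBm

P_n = kTB = 1.38×10⁻²³ × 160 × 1.79×10⁵ = 3.95×10⁻¹⁶ W
In dBm: 10 log₁₀(3.95×10⁻¹⁶ / 10⁻³) = −124.0 dBm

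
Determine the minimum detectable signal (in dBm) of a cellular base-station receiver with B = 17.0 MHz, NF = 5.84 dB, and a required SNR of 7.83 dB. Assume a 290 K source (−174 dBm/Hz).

−88.0 dBm

Sensitivity = −174 + 10 log₁₀(B) + NF + SNR_min
= −174 + 72.3 + 5.84 + 7.83
= −88.03 dBm → −88.0 dBm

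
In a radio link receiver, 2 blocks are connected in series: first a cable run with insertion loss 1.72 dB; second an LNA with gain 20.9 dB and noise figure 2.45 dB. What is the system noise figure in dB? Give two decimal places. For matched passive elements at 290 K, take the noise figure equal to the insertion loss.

Convert to linear (a loss of L dB is a gain of −L dB): F_i = 10^(NF_i/10), G_i = 10^(G_i,dB/10)
  Stage 1: F_1 = 10^(1.72/10) = 1.486, G_1 = 10^(−1.72/10) = 0.6730
  Stage 2: F_2 = 10^(2.45/10) = 1.758, G_2 = 10^(20.9/10) = 123.0
Friis cascade:
  F = 1.486 + (1.758 − 1)/0.6730 = 2.612
NF = 10 log₁₀(2.612) = 4.17 dB

4.17 dB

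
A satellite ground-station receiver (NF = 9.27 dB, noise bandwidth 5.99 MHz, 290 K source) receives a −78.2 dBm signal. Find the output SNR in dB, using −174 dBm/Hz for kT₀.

Noise floor: N = −174 + 10 log₁₀(B) + NF
10 log₁₀(5.99×10⁶) = 67.77 dB
N = −174 + 67.77 + 9.27 = −96.96 dBm
SNR = P_sig − N = −78.2 − (−96.96) = 18.76 dB → 18.8 dB

18.8 dB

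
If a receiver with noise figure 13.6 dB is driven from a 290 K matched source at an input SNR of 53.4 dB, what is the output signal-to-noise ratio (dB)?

39.8 dB

By definition F = SNR_in/SNR_out, so in dB: SNR_out = SNR_in − NF
SNR_out = 53.4 − 13.6 = 39.8 dB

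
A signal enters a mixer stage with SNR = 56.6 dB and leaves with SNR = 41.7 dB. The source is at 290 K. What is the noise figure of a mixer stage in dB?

14.9 dB

NF (dB) = SNR_in(dB) − SNR_out(dB) when the source is at T₀
NF = 56.6 − 41.7 = 14.9 dB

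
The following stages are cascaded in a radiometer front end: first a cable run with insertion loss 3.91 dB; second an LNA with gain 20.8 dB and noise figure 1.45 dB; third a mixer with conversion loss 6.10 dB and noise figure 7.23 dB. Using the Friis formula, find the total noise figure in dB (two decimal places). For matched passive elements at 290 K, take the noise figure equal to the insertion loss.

5.47 dB

Convert to linear (a loss of L dB is a gain of −L dB): F_i = 10^(NF_i/10), G_i = 10^(G_i,dB/10)
  Stage 1: F_1 = 10^(3.91/10) = 2.460, G_1 = 10^(−3.91/10) = 0.4064
  Stage 2: F_2 = 10^(1.45/10) = 1.396, G_2 = 10^(20.8/10) = 120.2
  Stage 3: F_3 = 10^(7.23/10) = 5.284, G_3 = 10^(−6.10/10) = 0.2455
Friis cascade:
  F = 2.460 + (1.396 − 1)/0.4064 + (5.284 − 1)/48.87 = 3.523
NF = 10 log₁₀(3.523) = 5.47 dB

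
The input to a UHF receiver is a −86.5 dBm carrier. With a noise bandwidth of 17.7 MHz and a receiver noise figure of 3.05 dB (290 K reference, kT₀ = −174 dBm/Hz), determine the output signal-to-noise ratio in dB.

12.0 dB

Noise floor: N = −174 + 10 log₁₀(B) + NF
10 log₁₀(1.77×10⁷) = 72.48 dB
N = −174 + 72.48 + 3.05 = −98.47 dBm
SNR = P_sig − N = −86.5 − (−98.47) = 11.97 dB → 12.0 dB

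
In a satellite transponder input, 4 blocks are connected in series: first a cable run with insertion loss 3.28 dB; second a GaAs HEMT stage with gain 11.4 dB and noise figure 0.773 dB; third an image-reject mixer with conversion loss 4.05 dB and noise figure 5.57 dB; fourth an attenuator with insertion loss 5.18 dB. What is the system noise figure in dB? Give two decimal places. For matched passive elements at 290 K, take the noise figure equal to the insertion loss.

5.85 dB

Convert to linear (a loss of L dB is a gain of −L dB): F_i = 10^(NF_i/10), G_i = 10^(G_i,dB/10)
  Stage 1: F_1 = 10^(3.28/10) = 2.128, G_1 = 10^(−3.28/10) = 0.4699
  Stage 2: F_2 = 10^(0.773/10) = 1.195, G_2 = 10^(11.4/10) = 13.80
  Stage 3: F_3 = 10^(5.57/10) = 3.606, G_3 = 10^(−4.05/10) = 0.3936
  Stage 4: F_4 = 10^(5.18/10) = 3.296, G_4 = 10^(−5.18/10) = 0.3034
Friis cascade:
  F = 2.128 + (1.195 − 1)/0.4699 + (3.606 − 1)/6.486 + (3.296 − 1)/2.553 = 3.844
NF = 10 log₁₀(3.844) = 5.85 dB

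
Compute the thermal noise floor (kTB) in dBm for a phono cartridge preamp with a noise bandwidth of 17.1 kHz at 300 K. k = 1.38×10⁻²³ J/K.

−131.5 dBm

P_n = kTB = 1.38×10⁻²³ × 300 × 1.71×10⁴ = 7.08×10⁻¹⁷ W
In dBm: 10 log₁₀(7.08×10⁻¹⁷ / 10⁻³) = −131.5 dBm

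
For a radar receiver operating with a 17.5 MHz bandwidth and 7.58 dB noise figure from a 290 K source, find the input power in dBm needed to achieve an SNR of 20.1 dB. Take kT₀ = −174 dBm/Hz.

−73.9 dBm

Sensitivity = −174 + 10 log₁₀(B) + NF + SNR_min
= −174 + 72.43 + 7.58 + 20.1
= −73.89 dBm → −73.9 dBm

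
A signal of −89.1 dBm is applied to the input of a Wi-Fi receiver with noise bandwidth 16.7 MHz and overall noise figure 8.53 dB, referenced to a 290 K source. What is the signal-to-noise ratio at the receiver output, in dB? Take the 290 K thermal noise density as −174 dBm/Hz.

4.1 dB

Noise floor: N = −174 + 10 log₁₀(B) + NF
10 log₁₀(1.67×10⁷) = 72.23 dB
N = −174 + 72.23 + 8.53 = −93.24 dBm
SNR = P_sig − N = −89.1 − (−93.24) = 4.14 dB → 4.1 dB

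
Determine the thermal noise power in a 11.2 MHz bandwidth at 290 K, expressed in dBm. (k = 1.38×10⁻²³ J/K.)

P_n = kTB = 1.38×10⁻²³ × 290 × 1.12×10⁷ = 4.48×10⁻¹⁴ W
In dBm: 10 log₁₀(4.48×10⁻¹⁴ / 10⁻³) = −103.5 dBm

−103.5 dBm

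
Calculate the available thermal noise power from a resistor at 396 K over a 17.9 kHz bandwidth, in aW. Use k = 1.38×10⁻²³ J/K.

P_n = kTB = 1.38×10⁻²³ × 396 × 1.79×10⁴ = 9.78×10⁻¹⁷ W = 97.8 aW

97.8 aW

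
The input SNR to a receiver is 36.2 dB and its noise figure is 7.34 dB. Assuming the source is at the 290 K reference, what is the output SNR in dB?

By definition F = SNR_in/SNR_out, so in dB: SNR_out = SNR_in − NF
SNR_out = 36.2 − 7.34 = 28.86 dB

28.86 dB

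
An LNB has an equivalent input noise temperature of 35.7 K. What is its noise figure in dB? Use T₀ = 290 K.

F = 1 + T_e/T₀ = 1 + 35.7/290 = 1.1231
NF = 10 log₁₀(1.1231) = 0.504 dB

0.504 dB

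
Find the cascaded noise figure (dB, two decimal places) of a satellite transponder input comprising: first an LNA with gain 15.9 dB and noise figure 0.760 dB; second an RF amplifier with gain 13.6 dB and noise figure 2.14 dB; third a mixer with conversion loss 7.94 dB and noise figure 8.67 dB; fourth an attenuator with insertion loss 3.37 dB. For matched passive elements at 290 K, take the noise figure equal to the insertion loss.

0.87 dB

Convert to linear (a loss of L dB is a gain of −L dB): F_i = 10^(NF_i/10), G_i = 10^(G_i,dB/10)
  Stage 1: F_1 = 10^(0.760/10) = 1.191, G_1 = 10^(15.9/10) = 38.90
  Stage 2: F_2 = 10^(2.14/10) = 1.637, G_2 = 10^(13.6/10) = 22.91
  Stage 3: F_3 = 10^(8.67/10) = 7.362, G_3 = 10^(−7.94/10) = 0.1607
  Stage 4: F_4 = 10^(3.37/10) = 2.173, G_4 = 10^(−3.37/10) = 0.4603
Friis cascade:
  F = 1.191 + (1.637 − 1)/38.90 + (7.362 − 1)/891.3 + (2.173 − 1)/143.2 = 1.223
NF = 10 log₁₀(1.223) = 0.87 dB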